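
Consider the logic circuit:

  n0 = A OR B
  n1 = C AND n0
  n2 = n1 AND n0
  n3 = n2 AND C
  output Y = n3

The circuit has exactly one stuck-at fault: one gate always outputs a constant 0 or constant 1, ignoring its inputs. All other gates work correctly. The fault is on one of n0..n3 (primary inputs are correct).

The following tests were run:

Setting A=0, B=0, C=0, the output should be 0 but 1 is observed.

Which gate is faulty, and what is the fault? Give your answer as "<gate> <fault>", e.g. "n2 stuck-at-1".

Fault-free values for test 1 (A=0, B=0, C=0): n0=0, n1=0, n2=0, n3=0, giving Y=0. Observed 1.
Test 1: faults giving observed 1 are {n3 stuck-at-1}.
Only n3 stuck-at-1 is consistent with every test.

n3 stuck-at-1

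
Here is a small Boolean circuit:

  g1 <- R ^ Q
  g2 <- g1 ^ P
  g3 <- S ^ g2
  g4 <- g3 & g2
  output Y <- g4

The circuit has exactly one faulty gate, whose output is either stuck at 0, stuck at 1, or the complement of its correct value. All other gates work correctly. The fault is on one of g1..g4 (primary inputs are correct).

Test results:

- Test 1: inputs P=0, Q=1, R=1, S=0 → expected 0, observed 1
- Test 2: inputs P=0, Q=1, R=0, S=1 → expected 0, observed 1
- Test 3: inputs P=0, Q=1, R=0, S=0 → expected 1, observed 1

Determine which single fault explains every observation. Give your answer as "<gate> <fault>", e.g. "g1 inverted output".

Fault-free values for test 1 (P=0, Q=1, R=1, S=0): g1=0, g2=0, g3=0, g4=0, giving Y=0. Observed 1.
Test 1: faults giving observed 1 are {g1 stuck-at-1, g1 inverted output, g2 stuck-at-1, g2 inverted output, g4 stuck-at-1, g4 inverted output}.
Test 2 (P=0, Q=1, R=0, S=1): fault-free g1=1, g2=1, g3=0, g4=0 → 0; observed 1. Eliminates g1 stuck-at-1, g1 inverted output, g2 stuck-at-1, g2 inverted output.
Test 3 (P=0, Q=1, R=0, S=0): fault-free g1=1, g2=1, g3=1, g4=1 → 1; observed 1. Eliminates g4 inverted output.
Only g4 stuck-at-1 is consistent with every test.

g4 stuck-at-1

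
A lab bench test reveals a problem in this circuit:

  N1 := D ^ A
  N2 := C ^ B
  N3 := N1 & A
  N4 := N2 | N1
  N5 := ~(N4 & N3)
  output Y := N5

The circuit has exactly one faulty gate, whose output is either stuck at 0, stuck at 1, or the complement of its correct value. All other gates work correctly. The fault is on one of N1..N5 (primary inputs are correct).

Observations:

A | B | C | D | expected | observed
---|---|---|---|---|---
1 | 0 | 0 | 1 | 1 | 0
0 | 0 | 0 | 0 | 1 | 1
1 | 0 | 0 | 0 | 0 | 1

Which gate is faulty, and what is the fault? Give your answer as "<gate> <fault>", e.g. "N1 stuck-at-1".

N1 inverted output

Fault-free values for test 1 (A=1, B=0, C=0, D=1): N1=0, N2=0, N3=0, N4=0, N5=1, giving Y=1. Observed 0.
Test 1: faults giving observed 0 are {N1 stuck-at-1, N1 inverted output, N5 stuck-at-0, N5 inverted output}.
Test 2 (A=0, B=0, C=0, D=0): fault-free N1=0, N2=0, N3=0, N4=0, N5=1 → 1; observed 1. Eliminates N5 stuck-at-0, N5 inverted output.
Test 3 (A=1, B=0, C=0, D=0): fault-free N1=1, N2=0, N3=1, N4=1, N5=0 → 0; observed 1. Eliminates N1 stuck-at-1.
Only N1 inverted output is consistent with every test.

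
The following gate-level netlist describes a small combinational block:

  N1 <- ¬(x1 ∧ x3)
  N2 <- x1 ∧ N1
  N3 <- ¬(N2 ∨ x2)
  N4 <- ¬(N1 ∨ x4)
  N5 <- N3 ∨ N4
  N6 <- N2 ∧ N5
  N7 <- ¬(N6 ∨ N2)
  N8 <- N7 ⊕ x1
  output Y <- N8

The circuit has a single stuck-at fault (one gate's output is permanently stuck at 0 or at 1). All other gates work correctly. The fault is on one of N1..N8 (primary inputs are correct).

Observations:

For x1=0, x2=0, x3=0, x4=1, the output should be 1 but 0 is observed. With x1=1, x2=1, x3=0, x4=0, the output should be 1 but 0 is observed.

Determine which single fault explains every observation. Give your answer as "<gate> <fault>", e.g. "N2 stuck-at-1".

Fault-free values for test 1 (x1=0, x2=0, x3=0, x4=1): N1=1, N2=0, N3=1, N4=0, N5=1, N6=0, N7=1, N8=1, giving Y=1. Observed 0.
Test 1: faults giving observed 0 are {N2 stuck-at-1, N6 stuck-at-1, N7 stuck-at-0, N8 stuck-at-0}.
Test 2 (x1=1, x2=1, x3=0, x4=0): fault-free N1=1, N2=1, N3=0, N4=0, N5=0, N6=0, N7=0, N8=1 → 1; observed 0. Eliminates N2 stuck-at-1, N6 stuck-at-1, N7 stuck-at-0.
Only N8 stuck-at-0 is consistent with every test.

N8 stuck-at-0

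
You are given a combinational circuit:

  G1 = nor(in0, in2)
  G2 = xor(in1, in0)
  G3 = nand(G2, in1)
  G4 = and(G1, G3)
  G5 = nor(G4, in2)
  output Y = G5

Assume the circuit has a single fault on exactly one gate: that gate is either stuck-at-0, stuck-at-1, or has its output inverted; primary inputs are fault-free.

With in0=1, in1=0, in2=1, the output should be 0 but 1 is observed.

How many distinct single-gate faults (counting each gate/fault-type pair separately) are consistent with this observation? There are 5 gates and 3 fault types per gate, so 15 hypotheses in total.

Fault-free: G1=0, G2=1, G3=1, G4=0, G5=0 → 0. Observed 1.
  G1: none of the 3 fault types match ✗
  G2: none of the 3 fault types match ✗
  G3: none of the 3 fault types match ✗
  G4: none of the 3 fault types match ✗
  G5: stuck-at-1, inverted output ✓; others ✗
Consistent faults: {G5 stuck-at-1, G5 inverted output} — 2 in all.

2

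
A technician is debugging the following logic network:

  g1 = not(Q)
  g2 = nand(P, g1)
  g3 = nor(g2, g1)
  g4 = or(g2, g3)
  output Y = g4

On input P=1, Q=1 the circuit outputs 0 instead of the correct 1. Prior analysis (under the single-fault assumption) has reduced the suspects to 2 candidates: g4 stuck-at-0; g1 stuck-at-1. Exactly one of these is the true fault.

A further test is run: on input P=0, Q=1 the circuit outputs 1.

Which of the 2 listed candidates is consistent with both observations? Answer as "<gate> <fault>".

g1 stuck-at-1

Evaluate each candidate on input P=0, Q=1:
  g4 stuck-at-0: g1=0, g2=1, g3=0, g4=0 [stuck-at-0] → 0 — eliminated
  g1 stuck-at-1: g1=1 [stuck-at-1], g2=1, g3=0, g4=1 → 1 — matches
Only g1 stuck-at-1 reproduces the observed 1.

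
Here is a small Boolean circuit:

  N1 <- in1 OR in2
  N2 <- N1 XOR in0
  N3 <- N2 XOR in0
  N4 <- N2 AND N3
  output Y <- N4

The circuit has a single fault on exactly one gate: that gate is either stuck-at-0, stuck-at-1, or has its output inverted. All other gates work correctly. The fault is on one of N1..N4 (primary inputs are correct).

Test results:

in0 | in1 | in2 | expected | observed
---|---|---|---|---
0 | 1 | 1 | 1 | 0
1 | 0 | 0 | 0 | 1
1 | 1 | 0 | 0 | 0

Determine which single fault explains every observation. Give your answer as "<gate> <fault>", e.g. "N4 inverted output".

N3 inverted output

Fault-free values for test 1 (in0=0, in1=1, in2=1): N1=1, N2=1, N3=1, N4=1, giving Y=1. Observed 0.
Test 1: faults giving observed 0 are {N1 stuck-at-0, N1 inverted output, N2 stuck-at-0, N2 inverted output, N3 stuck-at-0, N3 inverted output, N4 stuck-at-0, N4 inverted output}.
Test 2 (in0=1, in1=0, in2=0): fault-free N1=0, N2=1, N3=0, N4=0 → 0; observed 1. Eliminates N1 stuck-at-0, N1 inverted output, N2 stuck-at-0, N2 inverted output, N3 stuck-at-0, N4 stuck-at-0.
Test 3 (in0=1, in1=1, in2=0): fault-free N1=1, N2=0, N3=1, N4=0 → 0; observed 0. Eliminates N4 inverted output.
Only N3 inverted output is consistent with every test.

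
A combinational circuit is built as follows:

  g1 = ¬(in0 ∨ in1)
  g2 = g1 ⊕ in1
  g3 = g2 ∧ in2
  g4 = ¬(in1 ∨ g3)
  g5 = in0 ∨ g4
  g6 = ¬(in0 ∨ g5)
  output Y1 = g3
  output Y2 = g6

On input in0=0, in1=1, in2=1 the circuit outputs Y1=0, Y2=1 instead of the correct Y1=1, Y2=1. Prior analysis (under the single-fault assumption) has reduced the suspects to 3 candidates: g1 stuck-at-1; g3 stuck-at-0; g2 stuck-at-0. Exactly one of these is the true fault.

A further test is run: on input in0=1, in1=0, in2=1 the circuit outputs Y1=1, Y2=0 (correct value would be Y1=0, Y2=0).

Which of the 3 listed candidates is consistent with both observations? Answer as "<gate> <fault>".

g1 stuck-at-1

Evaluate each candidate on input in0=1, in1=0, in2=1:
  g1 stuck-at-1: g1=1 [stuck-at-1], g2=1, g3=1, g4=0, g5=1, g6=0 → Y1=1, Y2=0 — matches
  g3 stuck-at-0: g1=0, g2=0, g3=0 [stuck-at-0], g4=1, g5=1, g6=0 → Y1=0, Y2=0 — eliminated
  g2 stuck-at-0: g1=0, g2=0 [stuck-at-0], g3=0, g4=1, g5=1, g6=0 → Y1=0, Y2=0 — eliminated
Only g1 stuck-at-1 reproduces the observed Y1=1, Y2=0.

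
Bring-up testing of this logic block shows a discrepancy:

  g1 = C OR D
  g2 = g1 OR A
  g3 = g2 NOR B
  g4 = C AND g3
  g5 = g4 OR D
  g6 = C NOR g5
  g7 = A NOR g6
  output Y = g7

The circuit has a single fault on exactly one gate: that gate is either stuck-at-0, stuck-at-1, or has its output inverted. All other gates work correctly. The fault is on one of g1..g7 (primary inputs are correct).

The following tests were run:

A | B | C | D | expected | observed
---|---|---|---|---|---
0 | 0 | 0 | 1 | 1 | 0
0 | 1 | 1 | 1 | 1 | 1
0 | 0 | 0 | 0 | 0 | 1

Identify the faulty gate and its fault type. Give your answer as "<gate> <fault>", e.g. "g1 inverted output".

Fault-free values for test 1 (A=0, B=0, C=0, D=1): g1=1, g2=1, g3=0, g4=0, g5=1, g6=0, g7=1, giving Y=1. Observed 0.
Test 1: faults giving observed 0 are {g5 stuck-at-0, g5 inverted output, g6 stuck-at-1, g6 inverted output, g7 stuck-at-0, g7 inverted output}.
Test 2 (A=0, B=1, C=1, D=1): fault-free g1=1, g2=1, g3=0, g4=0, g5=1, g6=0, g7=1 → 1; observed 1. Eliminates g6 stuck-at-1, g6 inverted output, g7 stuck-at-0, g7 inverted output.
Test 3 (A=0, B=0, C=0, D=0): fault-free g1=0, g2=0, g3=1, g4=0, g5=0, g6=1, g7=0 → 0; observed 1. Eliminates g5 stuck-at-0.
Only g5 inverted output is consistent with every test.

g5 inverted output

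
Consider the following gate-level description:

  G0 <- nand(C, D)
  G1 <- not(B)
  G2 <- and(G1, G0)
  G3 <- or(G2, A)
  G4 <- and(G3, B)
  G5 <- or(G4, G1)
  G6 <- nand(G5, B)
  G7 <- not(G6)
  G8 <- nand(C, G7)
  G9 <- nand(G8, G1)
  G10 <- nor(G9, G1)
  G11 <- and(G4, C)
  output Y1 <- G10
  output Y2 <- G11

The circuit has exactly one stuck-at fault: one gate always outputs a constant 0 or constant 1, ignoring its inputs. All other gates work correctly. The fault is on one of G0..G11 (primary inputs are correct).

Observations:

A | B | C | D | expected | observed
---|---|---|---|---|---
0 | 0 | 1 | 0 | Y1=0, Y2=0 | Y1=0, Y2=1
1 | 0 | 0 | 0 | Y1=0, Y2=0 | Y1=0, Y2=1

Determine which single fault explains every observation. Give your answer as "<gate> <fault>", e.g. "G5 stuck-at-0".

G11 stuck-at-1

Fault-free values for test 1 (A=0, B=0, C=1, D=0): G0=1, G1=1, G2=1, G3=1, G4=0, G5=1, G6=1, G7=0, G8=1, G9=0, G10=0, G11=0, giving Y1=0, Y2=0. Observed Y1=0, Y2=1.
Test 1: faults giving observed Y1=0, Y2=1 are {G4 stuck-at-1, G11 stuck-at-1}.
Test 2 (A=1, B=0, C=0, D=0): fault-free G0=1, G1=1, G2=1, G3=1, G4=0, G5=1, G6=1, G7=0, G8=1, G9=0, G10=0, G11=0 → Y1=0, Y2=0; observed Y1=0, Y2=1. Eliminates G4 stuck-at-1.
Only G11 stuck-at-1 is consistent with every test.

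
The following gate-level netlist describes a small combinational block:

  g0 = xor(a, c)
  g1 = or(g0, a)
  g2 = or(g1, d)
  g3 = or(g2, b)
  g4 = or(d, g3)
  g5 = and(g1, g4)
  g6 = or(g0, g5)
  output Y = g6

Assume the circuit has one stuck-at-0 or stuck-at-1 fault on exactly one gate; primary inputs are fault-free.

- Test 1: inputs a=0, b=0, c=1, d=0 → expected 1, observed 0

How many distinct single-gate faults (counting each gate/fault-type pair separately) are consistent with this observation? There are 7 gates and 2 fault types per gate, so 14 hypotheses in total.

2

Fault-free: g0=1, g1=1, g2=1, g3=1, g4=1, g5=1, g6=1 → 1. Observed 0.
  g0 stuck-at-0: output 0 ✓
  g0 stuck-at-1: output 1 ✗
  g1 stuck-at-0: output 1 ✗
  g1 stuck-at-1: output 1 ✗
  g2 stuck-at-0: output 1 ✗
  g2 stuck-at-1: output 1 ✗
  g3 stuck-at-0: output 1 ✗
  g3 stuck-at-1: output 1 ✗
  g4 stuck-at-0: output 1 ✗
  g4 stuck-at-1: output 1 ✗
  g5 stuck-at-0: output 1 ✗
  g5 stuck-at-1: output 1 ✗
  g6 stuck-at-0: output 0 ✓
  g6 stuck-at-1: output 1 ✗
Consistent faults: {g0 stuck-at-0, g6 stuck-at-0} — 2 in all.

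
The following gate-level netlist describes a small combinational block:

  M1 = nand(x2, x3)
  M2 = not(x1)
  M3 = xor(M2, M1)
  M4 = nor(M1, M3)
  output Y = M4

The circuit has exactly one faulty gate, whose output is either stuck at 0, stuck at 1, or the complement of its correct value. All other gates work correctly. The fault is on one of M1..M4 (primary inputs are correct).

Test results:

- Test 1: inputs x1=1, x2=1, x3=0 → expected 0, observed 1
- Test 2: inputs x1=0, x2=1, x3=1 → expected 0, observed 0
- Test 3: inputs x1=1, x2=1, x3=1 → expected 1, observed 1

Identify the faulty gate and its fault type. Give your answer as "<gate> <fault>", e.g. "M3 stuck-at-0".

M1 stuck-at-0

Fault-free values for test 1 (x1=1, x2=1, x3=0): M1=1, M2=0, M3=1, M4=0, giving Y=0. Observed 1.
Test 1: faults giving observed 1 are {M1 stuck-at-0, M1 inverted output, M4 stuck-at-1, M4 inverted output}.
Test 2 (x1=0, x2=1, x3=1): fault-free M1=0, M2=1, M3=1, M4=0 → 0; observed 0. Eliminates M4 stuck-at-1, M4 inverted output.
Test 3 (x1=1, x2=1, x3=1): fault-free M1=0, M2=0, M3=0, M4=1 → 1; observed 1. Eliminates M1 inverted output.
Only M1 stuck-at-0 is consistent with every test.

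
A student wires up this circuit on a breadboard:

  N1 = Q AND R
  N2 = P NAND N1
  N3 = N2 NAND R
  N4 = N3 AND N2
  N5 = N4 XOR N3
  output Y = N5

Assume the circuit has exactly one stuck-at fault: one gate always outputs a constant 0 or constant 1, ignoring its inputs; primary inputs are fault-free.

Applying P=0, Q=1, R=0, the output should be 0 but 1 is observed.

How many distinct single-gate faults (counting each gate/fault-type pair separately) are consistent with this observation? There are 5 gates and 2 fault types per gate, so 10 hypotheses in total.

Fault-free: N1=0, N2=1, N3=1, N4=1, N5=0 → 0. Observed 1.
  N1 stuck-at-0: output 0 ✗
  N1 stuck-at-1: output 0 ✗
  N2 stuck-at-0: output 1 ✓
  N2 stuck-at-1: output 0 ✗
  N3 stuck-at-0: output 0 ✗
  N3 stuck-at-1: output 0 ✗
  N4 stuck-at-0: output 1 ✓
  N4 stuck-at-1: output 0 ✗
  N5 stuck-at-0: output 0 ✗
  N5 stuck-at-1: output 1 ✓
Consistent faults: {N2 stuck-at-0, N4 stuck-at-0, N5 stuck-at-1} — 3 in all.

3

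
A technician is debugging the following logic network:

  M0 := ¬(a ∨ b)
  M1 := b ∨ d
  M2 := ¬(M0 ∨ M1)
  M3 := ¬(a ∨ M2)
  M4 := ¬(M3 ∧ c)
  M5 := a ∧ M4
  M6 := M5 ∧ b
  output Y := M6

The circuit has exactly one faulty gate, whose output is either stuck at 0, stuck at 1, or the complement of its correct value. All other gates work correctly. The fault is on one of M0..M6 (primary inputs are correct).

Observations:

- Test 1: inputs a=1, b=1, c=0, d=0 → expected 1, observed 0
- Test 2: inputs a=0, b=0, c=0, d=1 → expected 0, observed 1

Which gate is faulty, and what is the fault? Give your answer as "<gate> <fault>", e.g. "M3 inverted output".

Fault-free values for test 1 (a=1, b=1, c=0, d=0): M0=0, M1=1, M2=0, M3=0, M4=1, M5=1, M6=1, giving Y=1. Observed 0.
Test 1: faults giving observed 0 are {M4 stuck-at-0, M4 inverted output, M5 stuck-at-0, M5 inverted output, M6 stuck-at-0, M6 inverted output}.
Test 2 (a=0, b=0, c=0, d=1): fault-free M0=1, M1=1, M2=0, M3=1, M4=1, M5=0, M6=0 → 0; observed 1. Eliminates M4 stuck-at-0, M4 inverted output, M5 stuck-at-0, M5 inverted output, M6 stuck-at-0.
Only M6 inverted output is consistent with every test.

M6 inverted output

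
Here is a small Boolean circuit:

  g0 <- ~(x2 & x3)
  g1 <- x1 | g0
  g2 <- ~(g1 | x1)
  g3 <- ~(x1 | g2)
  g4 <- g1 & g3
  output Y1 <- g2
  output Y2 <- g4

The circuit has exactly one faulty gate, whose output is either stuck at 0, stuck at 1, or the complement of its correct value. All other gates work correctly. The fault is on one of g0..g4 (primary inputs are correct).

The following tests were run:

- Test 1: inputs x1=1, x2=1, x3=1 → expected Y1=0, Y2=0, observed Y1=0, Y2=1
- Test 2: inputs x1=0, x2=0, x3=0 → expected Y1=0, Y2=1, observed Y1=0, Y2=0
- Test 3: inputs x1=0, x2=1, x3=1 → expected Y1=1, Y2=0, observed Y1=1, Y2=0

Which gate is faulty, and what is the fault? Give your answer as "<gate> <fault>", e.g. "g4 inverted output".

g3 inverted output

Fault-free values for test 1 (x1=1, x2=1, x3=1): g0=0, g1=1, g2=0, g3=0, g4=0, giving Y1=0, Y2=0. Observed Y1=0, Y2=1.
Test 1: faults giving observed Y1=0, Y2=1 are {g3 stuck-at-1, g3 inverted output, g4 stuck-at-1, g4 inverted output}.
Test 2 (x1=0, x2=0, x3=0): fault-free g0=1, g1=1, g2=0, g3=1, g4=1 → Y1=0, Y2=1; observed Y1=0, Y2=0. Eliminates g3 stuck-at-1, g4 stuck-at-1.
Test 3 (x1=0, x2=1, x3=1): fault-free g0=0, g1=0, g2=1, g3=0, g4=0 → Y1=1, Y2=0; observed Y1=1, Y2=0. Eliminates g4 inverted output.
Only g3 inverted output is consistent with every test.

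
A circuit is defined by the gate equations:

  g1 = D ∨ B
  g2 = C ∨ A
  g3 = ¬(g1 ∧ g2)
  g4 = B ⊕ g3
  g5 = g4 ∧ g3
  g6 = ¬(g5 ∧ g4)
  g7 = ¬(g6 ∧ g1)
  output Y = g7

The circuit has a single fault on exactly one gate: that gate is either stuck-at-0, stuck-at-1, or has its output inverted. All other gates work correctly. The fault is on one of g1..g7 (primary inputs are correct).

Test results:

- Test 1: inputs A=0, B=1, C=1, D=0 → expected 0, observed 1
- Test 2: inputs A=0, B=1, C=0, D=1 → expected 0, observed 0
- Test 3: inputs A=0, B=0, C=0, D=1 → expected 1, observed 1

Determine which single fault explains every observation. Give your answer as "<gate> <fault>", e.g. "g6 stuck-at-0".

Fault-free values for test 1 (A=0, B=1, C=1, D=0): g1=1, g2=1, g3=0, g4=1, g5=0, g6=1, g7=0, giving Y=0. Observed 1.
Test 1: faults giving observed 1 are {g1 stuck-at-0, g1 inverted output, g5 stuck-at-1, g5 inverted output, g6 stuck-at-0, g6 inverted output, g7 stuck-at-1, g7 inverted output}.
Test 2 (A=0, B=1, C=0, D=1): fault-free g1=1, g2=0, g3=1, g4=0, g5=0, g6=1, g7=0 → 0; observed 0. Eliminates g1 stuck-at-0, g1 inverted output, g6 stuck-at-0, g6 inverted output, g7 stuck-at-1, g7 inverted output.
Test 3 (A=0, B=0, C=0, D=1): fault-free g1=1, g2=0, g3=1, g4=1, g5=1, g6=0, g7=1 → 1; observed 1. Eliminates g5 inverted output.
Only g5 stuck-at-1 is consistent with every test.

g5 stuck-at-1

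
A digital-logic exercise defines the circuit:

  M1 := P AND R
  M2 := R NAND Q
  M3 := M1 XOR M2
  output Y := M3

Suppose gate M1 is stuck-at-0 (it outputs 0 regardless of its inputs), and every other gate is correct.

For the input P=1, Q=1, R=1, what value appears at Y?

Propagate with M1 forced: M1=0 [stuck-at-0], M2=0, M3=0.
So Y = 0. (Without the fault it would be 1.)

0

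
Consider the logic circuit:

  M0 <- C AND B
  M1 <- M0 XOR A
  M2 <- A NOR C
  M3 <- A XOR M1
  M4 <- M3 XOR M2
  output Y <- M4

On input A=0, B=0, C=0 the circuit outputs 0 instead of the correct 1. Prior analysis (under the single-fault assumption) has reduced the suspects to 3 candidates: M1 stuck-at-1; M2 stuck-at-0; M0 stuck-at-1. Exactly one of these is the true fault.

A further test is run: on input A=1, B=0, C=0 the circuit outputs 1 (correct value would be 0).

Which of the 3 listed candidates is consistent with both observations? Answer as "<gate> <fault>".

M0 stuck-at-1

Evaluate each candidate on input A=1, B=0, C=0:
  M1 stuck-at-1: M0=0, M1=1 [stuck-at-1], M2=0, M3=0, M4=0 → 0 — eliminated
  M2 stuck-at-0: M0=0, M1=1, M2=0 [stuck-at-0], M3=0, M4=0 → 0 — eliminated
  M0 stuck-at-1: M0=1 [stuck-at-1], M1=0, M2=0, M3=1, M4=1 → 1 — matches
Only M0 stuck-at-1 reproduces the observed 1.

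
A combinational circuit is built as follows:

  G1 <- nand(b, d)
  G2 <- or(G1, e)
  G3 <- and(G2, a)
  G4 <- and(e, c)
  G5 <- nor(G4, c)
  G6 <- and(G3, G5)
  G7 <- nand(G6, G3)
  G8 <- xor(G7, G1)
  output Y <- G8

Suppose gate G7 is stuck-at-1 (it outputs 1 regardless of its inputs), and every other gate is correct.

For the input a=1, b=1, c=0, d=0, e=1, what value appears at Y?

Propagate with G7 forced: G1=1, G2=1, G3=1, G4=0, G5=1, G6=1, G7=1 [stuck-at-1], G8=0.
So Y = 0. (Without the fault it would be 1.)

0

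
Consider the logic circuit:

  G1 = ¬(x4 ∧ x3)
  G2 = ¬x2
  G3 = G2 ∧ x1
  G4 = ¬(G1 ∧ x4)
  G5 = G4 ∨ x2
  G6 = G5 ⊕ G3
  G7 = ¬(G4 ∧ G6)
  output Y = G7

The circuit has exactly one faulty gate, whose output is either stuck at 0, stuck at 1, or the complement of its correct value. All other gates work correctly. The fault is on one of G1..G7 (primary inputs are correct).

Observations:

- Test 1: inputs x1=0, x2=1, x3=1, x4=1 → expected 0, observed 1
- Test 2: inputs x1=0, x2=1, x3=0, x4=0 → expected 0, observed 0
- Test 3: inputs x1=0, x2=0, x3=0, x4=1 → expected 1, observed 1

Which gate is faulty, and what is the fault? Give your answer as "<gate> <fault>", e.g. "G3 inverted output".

G1 stuck-at-1

Fault-free values for test 1 (x1=0, x2=1, x3=1, x4=1): G1=0, G2=0, G3=0, G4=1, G5=1, G6=1, G7=0, giving Y=0. Observed 1.
Test 1: faults giving observed 1 are {G1 stuck-at-1, G1 inverted output, G3 stuck-at-1, G3 inverted output, G4 stuck-at-0, G4 inverted output, G5 stuck-at-0, G5 inverted output, G6 stuck-at-0, G6 inverted output, G7 stuck-at-1, G7 inverted output}.
Test 2 (x1=0, x2=1, x3=0, x4=0): fault-free G1=1, G2=0, G3=0, G4=1, G5=1, G6=1, G7=0 → 0; observed 0. Eliminates G3 stuck-at-1, G3 inverted output, G4 stuck-at-0, G4 inverted output, G5 stuck-at-0, G5 inverted output, G6 stuck-at-0, G6 inverted output, G7 stuck-at-1, G7 inverted output.
Test 3 (x1=0, x2=0, x3=0, x4=1): fault-free G1=1, G2=1, G3=0, G4=0, G5=0, G6=0, G7=1 → 1; observed 1. Eliminates G1 inverted output.
Only G1 stuck-at-1 is consistent with every test.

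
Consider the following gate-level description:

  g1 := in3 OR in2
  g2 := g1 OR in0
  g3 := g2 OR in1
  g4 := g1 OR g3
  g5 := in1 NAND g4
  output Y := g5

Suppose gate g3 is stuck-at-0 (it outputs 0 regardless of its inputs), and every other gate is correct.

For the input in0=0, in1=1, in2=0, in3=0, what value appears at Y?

Propagate with g3 forced: g1=0, g2=0, g3=0 [stuck-at-0], g4=0, g5=1.
So Y = 1. (Without the fault it would be 0.)

1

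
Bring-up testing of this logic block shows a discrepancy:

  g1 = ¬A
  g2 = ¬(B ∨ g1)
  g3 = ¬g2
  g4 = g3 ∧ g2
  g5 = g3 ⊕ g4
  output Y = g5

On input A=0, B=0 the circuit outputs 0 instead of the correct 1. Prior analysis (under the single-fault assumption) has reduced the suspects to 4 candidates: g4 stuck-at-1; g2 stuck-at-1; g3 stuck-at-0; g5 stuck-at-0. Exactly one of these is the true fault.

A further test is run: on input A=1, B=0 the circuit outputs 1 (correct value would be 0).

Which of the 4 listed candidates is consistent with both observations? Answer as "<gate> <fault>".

g4 stuck-at-1

Evaluate each candidate on input A=1, B=0:
  g4 stuck-at-1: g1=0, g2=1, g3=0, g4=1 [stuck-at-1], g5=1 → 1 — matches
  g2 stuck-at-1: g1=0, g2=1 [stuck-at-1], g3=0, g4=0, g5=0 → 0 — eliminated
  g3 stuck-at-0: g1=0, g2=1, g3=0 [stuck-at-0], g4=0, g5=0 → 0 — eliminated
  g5 stuck-at-0: g1=0, g2=1, g3=0, g4=0, g5=0 [stuck-at-0] → 0 — eliminated
Only g4 stuck-at-1 reproduces the observed 1.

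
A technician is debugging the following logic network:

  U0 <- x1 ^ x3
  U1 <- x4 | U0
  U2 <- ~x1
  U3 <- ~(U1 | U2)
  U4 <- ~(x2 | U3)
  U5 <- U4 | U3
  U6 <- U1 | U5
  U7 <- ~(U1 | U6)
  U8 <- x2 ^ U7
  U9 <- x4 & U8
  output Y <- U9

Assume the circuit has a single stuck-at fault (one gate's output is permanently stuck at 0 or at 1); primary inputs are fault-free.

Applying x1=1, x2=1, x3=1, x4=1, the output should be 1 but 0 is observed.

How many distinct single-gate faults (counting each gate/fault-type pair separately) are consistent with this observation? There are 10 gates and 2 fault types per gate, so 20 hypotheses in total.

3

Fault-free: U0=0, U1=1, U2=0, U3=0, U4=0, U5=0, U6=1, U7=0, U8=1, U9=1 → 1. Observed 0.
  U0: none of the 2 fault types match ✗
  U1: none of the 2 fault types match ✗
  U2: none of the 2 fault types match ✗
  U3: none of the 2 fault types match ✗
  U4: none of the 2 fault types match ✗
  U5: none of the 2 fault types match ✗
  U6: none of the 2 fault types match ✗
  U7: stuck-at-1 ✓; others ✗
  U8: stuck-at-0 ✓; others ✗
  U9: stuck-at-0 ✓; others ✗
Consistent faults: {U7 stuck-at-1, U8 stuck-at-0, U9 stuck-at-0} — 3 in all.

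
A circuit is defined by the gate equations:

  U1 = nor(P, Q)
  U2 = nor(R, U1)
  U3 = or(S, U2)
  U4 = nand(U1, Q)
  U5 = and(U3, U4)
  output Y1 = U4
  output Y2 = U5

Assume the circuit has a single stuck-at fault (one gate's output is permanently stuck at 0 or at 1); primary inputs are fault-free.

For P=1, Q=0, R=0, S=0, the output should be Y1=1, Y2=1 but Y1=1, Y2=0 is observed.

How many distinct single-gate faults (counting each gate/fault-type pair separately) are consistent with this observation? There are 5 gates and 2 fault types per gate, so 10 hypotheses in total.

Fault-free: U1=0, U2=1, U3=1, U4=1, U5=1 → Y1=1, Y2=1. Observed Y1=1, Y2=0.
  U1 stuck-at-0: output Y1=1, Y2=1 ✗
  U1 stuck-at-1: output Y1=1, Y2=0 ✓
  U2 stuck-at-0: output Y1=1, Y2=0 ✓
  U2 stuck-at-1: output Y1=1, Y2=1 ✗
  U3 stuck-at-0: output Y1=1, Y2=0 ✓
  U3 stuck-at-1: output Y1=1, Y2=1 ✗
  U4 stuck-at-0: output Y1=0, Y2=0 ✗
  U4 stuck-at-1: output Y1=1, Y2=1 ✗
  U5 stuck-at-0: output Y1=1, Y2=0 ✓
  U5 stuck-at-1: output Y1=1, Y2=1 ✗
Consistent faults: {U1 stuck-at-1, U2 stuck-at-0, U3 stuck-at-0, U5 stuck-at-0} — 4 in all.

4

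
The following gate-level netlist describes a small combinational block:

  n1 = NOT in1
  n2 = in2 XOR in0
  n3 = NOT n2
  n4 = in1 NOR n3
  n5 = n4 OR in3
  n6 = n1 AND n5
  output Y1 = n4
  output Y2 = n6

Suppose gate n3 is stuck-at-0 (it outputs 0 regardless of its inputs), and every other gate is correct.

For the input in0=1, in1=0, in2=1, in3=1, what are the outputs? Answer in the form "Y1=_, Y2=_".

Y1=1, Y2=1

Propagate with n3 forced: n1=1, n2=0, n3=0 [stuck-at-0], n4=1, n5=1, n6=1.
So the outputs are Y1=1, Y2=1. (Without the fault they would be Y1=0, Y2=1.)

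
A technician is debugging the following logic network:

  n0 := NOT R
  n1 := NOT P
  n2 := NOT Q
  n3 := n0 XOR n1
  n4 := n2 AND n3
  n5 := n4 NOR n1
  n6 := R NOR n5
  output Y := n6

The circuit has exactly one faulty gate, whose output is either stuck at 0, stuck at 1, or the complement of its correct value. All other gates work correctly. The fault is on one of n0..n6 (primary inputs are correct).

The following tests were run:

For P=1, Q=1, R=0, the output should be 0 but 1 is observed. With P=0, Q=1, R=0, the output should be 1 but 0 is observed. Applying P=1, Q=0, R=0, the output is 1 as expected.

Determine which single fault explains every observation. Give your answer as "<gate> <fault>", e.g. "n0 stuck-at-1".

n1 inverted output

Fault-free values for test 1 (P=1, Q=1, R=0): n0=1, n1=0, n2=0, n3=1, n4=0, n5=1, n6=0, giving Y=0. Observed 1.
Test 1: faults giving observed 1 are {n1 stuck-at-1, n1 inverted output, n2 stuck-at-1, n2 inverted output, n4 stuck-at-1, n4 inverted output, n5 stuck-at-0, n5 inverted output, n6 stuck-at-1, n6 inverted output}.
Test 2 (P=0, Q=1, R=0): fault-free n0=1, n1=1, n2=0, n3=0, n4=0, n5=0, n6=1 → 1; observed 0. Eliminates n1 stuck-at-1, n2 stuck-at-1, n2 inverted output, n4 stuck-at-1, n4 inverted output, n5 stuck-at-0, n6 stuck-at-1.
Test 3 (P=1, Q=0, R=0): fault-free n0=1, n1=0, n2=1, n3=1, n4=1, n5=0, n6=1 → 1; observed 1. Eliminates n5 inverted output, n6 inverted output.
Only n1 inverted output is consistent with every test.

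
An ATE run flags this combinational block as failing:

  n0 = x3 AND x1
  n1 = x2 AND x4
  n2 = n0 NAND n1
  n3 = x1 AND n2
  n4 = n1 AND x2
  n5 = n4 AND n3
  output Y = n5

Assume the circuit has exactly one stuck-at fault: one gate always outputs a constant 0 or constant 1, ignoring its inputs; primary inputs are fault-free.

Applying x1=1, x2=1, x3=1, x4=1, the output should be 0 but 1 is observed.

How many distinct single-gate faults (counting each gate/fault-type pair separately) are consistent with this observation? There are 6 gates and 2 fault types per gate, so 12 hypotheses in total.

4

Fault-free: n0=1, n1=1, n2=0, n3=0, n4=1, n5=0 → 0. Observed 1.
  n0 stuck-at-0: output 1 ✓
  n0 stuck-at-1: output 0 ✗
  n1 stuck-at-0: output 0 ✗
  n1 stuck-at-1: output 0 ✗
  n2 stuck-at-0: output 0 ✗
  n2 stuck-at-1: output 1 ✓
  n3 stuck-at-0: output 0 ✗
  n3 stuck-at-1: output 1 ✓
  n4 stuck-at-0: output 0 ✗
  n4 stuck-at-1: output 0 ✗
  n5 stuck-at-0: output 0 ✗
  n5 stuck-at-1: output 1 ✓
Consistent faults: {n0 stuck-at-0, n2 stuck-at-1, n3 stuck-at-1, n5 stuck-at-1} — 4 in all.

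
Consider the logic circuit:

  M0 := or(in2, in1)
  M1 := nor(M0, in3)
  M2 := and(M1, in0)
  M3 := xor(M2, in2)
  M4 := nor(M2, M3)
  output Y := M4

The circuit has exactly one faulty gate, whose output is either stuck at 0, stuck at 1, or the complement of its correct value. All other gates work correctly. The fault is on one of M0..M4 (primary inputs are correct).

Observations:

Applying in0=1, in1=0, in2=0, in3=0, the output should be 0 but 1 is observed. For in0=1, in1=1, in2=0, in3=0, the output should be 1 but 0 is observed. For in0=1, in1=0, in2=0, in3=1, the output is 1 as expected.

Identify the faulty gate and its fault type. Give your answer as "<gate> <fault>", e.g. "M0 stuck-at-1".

Fault-free values for test 1 (in0=1, in1=0, in2=0, in3=0): M0=0, M1=1, M2=1, M3=1, M4=0, giving Y=0. Observed 1.
Test 1: faults giving observed 1 are {M0 stuck-at-1, M0 inverted output, M1 stuck-at-0, M1 inverted output, M2 stuck-at-0, M2 inverted output, M4 stuck-at-1, M4 inverted output}.
Test 2 (in0=1, in1=1, in2=0, in3=0): fault-free M0=1, M1=0, M2=0, M3=0, M4=1 → 1; observed 0. Eliminates M0 stuck-at-1, M1 stuck-at-0, M2 stuck-at-0, M4 stuck-at-1.
Test 3 (in0=1, in1=0, in2=0, in3=1): fault-free M0=0, M1=0, M2=0, M3=0, M4=1 → 1; observed 1. Eliminates M1 inverted output, M2 inverted output, M4 inverted output.
Only M0 inverted output is consistent with every test.

M0 inverted output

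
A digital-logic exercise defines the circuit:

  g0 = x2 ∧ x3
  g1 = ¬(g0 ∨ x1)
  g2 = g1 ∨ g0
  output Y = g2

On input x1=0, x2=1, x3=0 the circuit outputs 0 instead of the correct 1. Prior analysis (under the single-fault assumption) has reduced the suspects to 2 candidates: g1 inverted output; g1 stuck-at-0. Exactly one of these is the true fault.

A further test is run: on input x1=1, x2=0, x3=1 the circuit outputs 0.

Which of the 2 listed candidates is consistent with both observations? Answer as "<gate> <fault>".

Evaluate each candidate on input x1=1, x2=0, x3=1:
  g1 inverted output: g0=0, g1=1 [inverted output], g2=1 → 1 — eliminated
  g1 stuck-at-0: g0=0, g1=0 [stuck-at-0], g2=0 → 0 — matches
Only g1 stuck-at-0 reproduces the observed 0.

g1 stuck-at-0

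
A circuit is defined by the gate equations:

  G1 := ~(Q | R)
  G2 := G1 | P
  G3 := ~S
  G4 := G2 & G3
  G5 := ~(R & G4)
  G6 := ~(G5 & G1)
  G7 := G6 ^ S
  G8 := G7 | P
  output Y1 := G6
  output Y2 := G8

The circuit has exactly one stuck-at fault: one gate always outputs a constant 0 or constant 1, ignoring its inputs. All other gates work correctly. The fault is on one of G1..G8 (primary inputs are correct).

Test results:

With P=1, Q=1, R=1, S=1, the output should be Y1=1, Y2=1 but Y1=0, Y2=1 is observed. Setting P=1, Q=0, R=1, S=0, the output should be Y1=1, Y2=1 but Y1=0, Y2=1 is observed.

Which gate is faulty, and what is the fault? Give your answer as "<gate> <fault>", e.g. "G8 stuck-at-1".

G6 stuck-at-0

Fault-free values for test 1 (P=1, Q=1, R=1, S=1): G1=0, G2=1, G3=0, G4=0, G5=1, G6=1, G7=0, G8=1, giving Y1=1, Y2=1. Observed Y1=0, Y2=1.
Test 1: faults giving observed Y1=0, Y2=1 are {G1 stuck-at-1, G6 stuck-at-0}.
Test 2 (P=1, Q=0, R=1, S=0): fault-free G1=0, G2=1, G3=1, G4=1, G5=0, G6=1, G7=1, G8=1 → Y1=1, Y2=1; observed Y1=0, Y2=1. Eliminates G1 stuck-at-1.
Only G6 stuck-at-0 is consistent with every test.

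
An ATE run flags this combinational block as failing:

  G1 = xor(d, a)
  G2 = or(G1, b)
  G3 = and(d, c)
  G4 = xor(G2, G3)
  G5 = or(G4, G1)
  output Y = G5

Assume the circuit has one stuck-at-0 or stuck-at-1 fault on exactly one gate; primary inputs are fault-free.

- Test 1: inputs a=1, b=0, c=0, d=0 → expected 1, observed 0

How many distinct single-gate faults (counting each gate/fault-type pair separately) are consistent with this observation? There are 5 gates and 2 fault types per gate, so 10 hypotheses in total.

2

Fault-free: G1=1, G2=1, G3=0, G4=1, G5=1 → 1. Observed 0.
  G1 stuck-at-0: output 0 ✓
  G1 stuck-at-1: output 1 ✗
  G2 stuck-at-0: output 1 ✗
  G2 stuck-at-1: output 1 ✗
  G3 stuck-at-0: output 1 ✗
  G3 stuck-at-1: output 1 ✗
  G4 stuck-at-0: output 1 ✗
  G4 stuck-at-1: output 1 ✗
  G5 stuck-at-0: output 0 ✓
  G5 stuck-at-1: output 1 ✗
Consistent faults: {G1 stuck-at-0, G5 stuck-at-0} — 2 in all.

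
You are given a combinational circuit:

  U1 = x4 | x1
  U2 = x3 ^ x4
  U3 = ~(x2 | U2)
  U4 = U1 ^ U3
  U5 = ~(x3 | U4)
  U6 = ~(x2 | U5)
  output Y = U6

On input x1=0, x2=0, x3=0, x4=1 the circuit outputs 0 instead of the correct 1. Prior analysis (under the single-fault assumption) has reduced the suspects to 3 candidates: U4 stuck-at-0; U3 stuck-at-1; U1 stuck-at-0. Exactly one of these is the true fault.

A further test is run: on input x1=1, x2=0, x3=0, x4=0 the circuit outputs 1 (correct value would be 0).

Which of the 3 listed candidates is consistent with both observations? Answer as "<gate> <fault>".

Evaluate each candidate on input x1=1, x2=0, x3=0, x4=0:
  U4 stuck-at-0: U1=1, U2=0, U3=1, U4=0 [stuck-at-0], U5=1, U6=0 → 0 — eliminated
  U3 stuck-at-1: U1=1, U2=0, U3=1 [stuck-at-1], U4=0, U5=1, U6=0 → 0 — eliminated
  U1 stuck-at-0: U1=0 [stuck-at-0], U2=0, U3=1, U4=1, U5=0, U6=1 → 1 — matches
Only U1 stuck-at-0 reproduces the observed 1.

U1 stuck-at-0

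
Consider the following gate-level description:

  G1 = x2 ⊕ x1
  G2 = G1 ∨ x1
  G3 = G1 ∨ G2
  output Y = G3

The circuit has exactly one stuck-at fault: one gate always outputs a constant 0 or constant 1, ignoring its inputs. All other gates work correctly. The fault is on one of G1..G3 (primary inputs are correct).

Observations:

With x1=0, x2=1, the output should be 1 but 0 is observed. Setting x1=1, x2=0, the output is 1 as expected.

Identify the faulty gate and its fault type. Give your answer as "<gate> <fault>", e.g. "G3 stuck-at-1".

G1 stuck-at-0

Fault-free values for test 1 (x1=0, x2=1): G1=1, G2=1, G3=1, giving Y=1. Observed 0.
Test 1: faults giving observed 0 are {G1 stuck-at-0, G3 stuck-at-0}.
Test 2 (x1=1, x2=0): fault-free G1=1, G2=1, G3=1 → 1; observed 1. Eliminates G3 stuck-at-0.
Only G1 stuck-at-0 is consistent with every test.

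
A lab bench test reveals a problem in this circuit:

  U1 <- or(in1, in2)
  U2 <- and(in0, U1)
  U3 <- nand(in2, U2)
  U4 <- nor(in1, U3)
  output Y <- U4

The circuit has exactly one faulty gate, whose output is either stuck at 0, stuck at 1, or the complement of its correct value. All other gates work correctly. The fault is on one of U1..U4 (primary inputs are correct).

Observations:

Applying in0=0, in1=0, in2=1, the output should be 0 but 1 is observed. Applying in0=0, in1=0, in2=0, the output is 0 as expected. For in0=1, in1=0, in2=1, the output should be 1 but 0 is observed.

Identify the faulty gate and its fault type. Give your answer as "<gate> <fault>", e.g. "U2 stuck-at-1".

Fault-free values for test 1 (in0=0, in1=0, in2=1): U1=1, U2=0, U3=1, U4=0, giving Y=0. Observed 1.
Test 1: faults giving observed 1 are {U2 stuck-at-1, U2 inverted output, U3 stuck-at-0, U3 inverted output, U4 stuck-at-1, U4 inverted output}.
Test 2 (in0=0, in1=0, in2=0): fault-free U1=0, U2=0, U3=1, U4=0 → 0; observed 0. Eliminates U3 stuck-at-0, U3 inverted output, U4 stuck-at-1, U4 inverted output.
Test 3 (in0=1, in1=0, in2=1): fault-free U1=1, U2=1, U3=0, U4=1 → 1; observed 0. Eliminates U2 stuck-at-1.
Only U2 inverted output is consistent with every test.

U2 inverted output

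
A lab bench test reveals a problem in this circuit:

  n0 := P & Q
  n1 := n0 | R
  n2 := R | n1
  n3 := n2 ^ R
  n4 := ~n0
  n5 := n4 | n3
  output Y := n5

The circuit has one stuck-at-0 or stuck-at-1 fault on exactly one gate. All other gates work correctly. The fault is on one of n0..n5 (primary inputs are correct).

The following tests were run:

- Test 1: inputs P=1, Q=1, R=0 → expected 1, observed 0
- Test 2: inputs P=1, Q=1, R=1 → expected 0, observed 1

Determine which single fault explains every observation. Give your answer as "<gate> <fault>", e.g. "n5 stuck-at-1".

n2 stuck-at-0

Fault-free values for test 1 (P=1, Q=1, R=0): n0=1, n1=1, n2=1, n3=1, n4=0, n5=1, giving Y=1. Observed 0.
Test 1: faults giving observed 0 are {n1 stuck-at-0, n2 stuck-at-0, n3 stuck-at-0, n5 stuck-at-0}.
Test 2 (P=1, Q=1, R=1): fault-free n0=1, n1=1, n2=1, n3=0, n4=0, n5=0 → 0; observed 1. Eliminates n1 stuck-at-0, n3 stuck-at-0, n5 stuck-at-0.
Only n2 stuck-at-0 is consistent with every test.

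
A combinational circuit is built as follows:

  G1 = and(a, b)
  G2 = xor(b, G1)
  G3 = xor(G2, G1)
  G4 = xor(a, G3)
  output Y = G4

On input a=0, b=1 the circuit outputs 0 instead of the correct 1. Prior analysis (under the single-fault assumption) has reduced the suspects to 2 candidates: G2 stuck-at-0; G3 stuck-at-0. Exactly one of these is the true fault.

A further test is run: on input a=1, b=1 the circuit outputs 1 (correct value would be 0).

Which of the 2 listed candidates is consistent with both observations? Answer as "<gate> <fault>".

G3 stuck-at-0

Evaluate each candidate on input a=1, b=1:
  G2 stuck-at-0: G1=1, G2=0 [stuck-at-0], G3=1, G4=0 → 0 — eliminated
  G3 stuck-at-0: G1=1, G2=0, G3=0 [stuck-at-0], G4=1 → 1 — matches
Only G3 stuck-at-0 reproduces the observed 1.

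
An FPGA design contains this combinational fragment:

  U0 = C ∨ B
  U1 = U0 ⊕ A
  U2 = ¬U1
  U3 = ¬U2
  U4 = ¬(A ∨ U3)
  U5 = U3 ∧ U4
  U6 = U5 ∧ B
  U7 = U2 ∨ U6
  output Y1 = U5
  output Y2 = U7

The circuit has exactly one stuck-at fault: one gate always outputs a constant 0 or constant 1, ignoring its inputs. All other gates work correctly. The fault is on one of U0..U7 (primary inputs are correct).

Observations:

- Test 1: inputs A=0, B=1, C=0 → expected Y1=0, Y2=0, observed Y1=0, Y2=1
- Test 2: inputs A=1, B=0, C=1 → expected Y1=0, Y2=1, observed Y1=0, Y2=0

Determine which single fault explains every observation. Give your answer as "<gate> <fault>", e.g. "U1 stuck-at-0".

Fault-free values for test 1 (A=0, B=1, C=0): U0=1, U1=1, U2=0, U3=1, U4=0, U5=0, U6=0, U7=0, giving Y1=0, Y2=0. Observed Y1=0, Y2=1.
Test 1: faults giving observed Y1=0, Y2=1 are {U0 stuck-at-0, U1 stuck-at-0, U2 stuck-at-1, U6 stuck-at-1, U7 stuck-at-1}.
Test 2 (A=1, B=0, C=1): fault-free U0=1, U1=0, U2=1, U3=0, U4=0, U5=0, U6=0, U7=1 → Y1=0, Y2=1; observed Y1=0, Y2=0. Eliminates U1 stuck-at-0, U2 stuck-at-1, U6 stuck-at-1, U7 stuck-at-1.
Only U0 stuck-at-0 is consistent with every test.

U0 stuck-at-0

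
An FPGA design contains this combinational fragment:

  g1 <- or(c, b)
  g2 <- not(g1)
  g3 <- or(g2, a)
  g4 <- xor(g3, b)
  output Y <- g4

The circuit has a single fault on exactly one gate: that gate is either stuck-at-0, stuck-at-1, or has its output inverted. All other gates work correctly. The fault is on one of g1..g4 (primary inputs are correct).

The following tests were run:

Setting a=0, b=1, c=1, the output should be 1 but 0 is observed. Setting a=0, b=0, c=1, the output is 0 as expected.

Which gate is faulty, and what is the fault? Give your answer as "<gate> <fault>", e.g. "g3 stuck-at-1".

Fault-free values for test 1 (a=0, b=1, c=1): g1=1, g2=0, g3=0, g4=1, giving Y=1. Observed 0.
Test 1: faults giving observed 0 are {g1 stuck-at-0, g1 inverted output, g2 stuck-at-1, g2 inverted output, g3 stuck-at-1, g3 inverted output, g4 stuck-at-0, g4 inverted output}.
Test 2 (a=0, b=0, c=1): fault-free g1=1, g2=0, g3=0, g4=0 → 0; observed 0. Eliminates g1 stuck-at-0, g1 inverted output, g2 stuck-at-1, g2 inverted output, g3 stuck-at-1, g3 inverted output, g4 inverted output.
Only g4 stuck-at-0 is consistent with every test.

g4 stuck-at-0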